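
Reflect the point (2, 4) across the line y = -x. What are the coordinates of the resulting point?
(-4, -2)

Reflection across line y = -x: (2, 4) → (-4, -2)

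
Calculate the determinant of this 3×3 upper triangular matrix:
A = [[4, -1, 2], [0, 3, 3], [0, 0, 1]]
12

The determinant of a triangular matrix is the product of its diagonal entries (the off-diagonal entries above the diagonal do not affect it).
det(A) = (4) * (3) * (1) = 12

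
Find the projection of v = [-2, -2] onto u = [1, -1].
[0, 0]

The projection of v onto u is proj_u(v) = ((v·u) / (u·u)) · u.
v·u = (-2)*(1) + (-2)*(-1) = 0.
u·u = (1)*(1) + (-1)*(-1) = 2.
coefficient = 0 / 2 = 0.
proj_u(v) = 0 · [1, -1] = [0, 0].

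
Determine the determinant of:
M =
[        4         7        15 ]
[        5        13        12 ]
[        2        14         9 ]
det(M) = 309

Expand along row 0 (cofactor expansion): det(M) = a*(e*i - f*h) - b*(d*i - f*g) + c*(d*h - e*g), where the 3×3 is [[a, b, c], [d, e, f], [g, h, i]].
Minor M_00 = (13)*(9) - (12)*(14) = 117 - 168 = -51.
Minor M_01 = (5)*(9) - (12)*(2) = 45 - 24 = 21.
Minor M_02 = (5)*(14) - (13)*(2) = 70 - 26 = 44.
det(M) = (4)*(-51) - (7)*(21) + (15)*(44) = -204 - 147 + 660 = 309.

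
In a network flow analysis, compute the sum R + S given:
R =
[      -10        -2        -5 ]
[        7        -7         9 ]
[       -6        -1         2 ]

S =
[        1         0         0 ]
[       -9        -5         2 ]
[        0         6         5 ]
R + S =
[       -9        -2        -5 ]
[       -2       -12        11 ]
[       -6         5         7 ]

Matrix addition is elementwise: (R+S)[i][j] = R[i][j] + S[i][j].
  (R+S)[0][0] = (-10) + (1) = -9
  (R+S)[0][1] = (-2) + (0) = -2
  (R+S)[0][2] = (-5) + (0) = -5
  (R+S)[1][0] = (7) + (-9) = -2
  (R+S)[1][1] = (-7) + (-5) = -12
  (R+S)[1][2] = (9) + (2) = 11
  (R+S)[2][0] = (-6) + (0) = -6
  (R+S)[2][1] = (-1) + (6) = 5
  (R+S)[2][2] = (2) + (5) = 7
R + S =
[       -9        -2        -5 ]
[       -2       -12        11 ]
[       -6         5         7 ]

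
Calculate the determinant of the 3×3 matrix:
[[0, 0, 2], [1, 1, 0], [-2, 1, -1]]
6

Expansion along first row:
det = 0·det([[1,0],[1,-1]]) - 0·det([[1,0],[-2,-1]]) + 2·det([[1,1],[-2,1]])
    = 0·(1·-1 - 0·1) - 0·(1·-1 - 0·-2) + 2·(1·1 - 1·-2)
    = 0·-1 - 0·-1 + 2·3
    = 0 + 0 + 6 = 6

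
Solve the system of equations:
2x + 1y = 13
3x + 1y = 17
x = 4, y = 5

Use elimination (row reduction):
Equation 1: 2x + 1y = 13.
Equation 2: 3x + 1y = 17.
Multiply Eq1 by 3 and Eq2 by 2: 6x + 3y = 39;  6x + 2y = 34.
Subtract: (-1)y = -5, so y = 5.
Back-substitute into Eq1: 2x + 1*(5) = 13, so x = 4.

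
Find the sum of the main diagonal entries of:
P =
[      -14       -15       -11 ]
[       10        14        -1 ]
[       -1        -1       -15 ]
tr(P) = -14 + 14 - 15 = -15

The trace of a square matrix is the sum of its diagonal entries.
Diagonal entries of P: P[0][0] = -14, P[1][1] = 14, P[2][2] = -15.
tr(P) = -14 + 14 - 15 = -15.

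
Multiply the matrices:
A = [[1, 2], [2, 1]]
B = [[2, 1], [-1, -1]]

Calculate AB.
[[0, -1], [3, 1]]

Each entry (i,j) of AB = sum over k of A[i][k]*B[k][j].
(AB)[0][0] = (1)*(2) + (2)*(-1) = 0
(AB)[0][1] = (1)*(1) + (2)*(-1) = -1
(AB)[1][0] = (2)*(2) + (1)*(-1) = 3
(AB)[1][1] = (2)*(1) + (1)*(-1) = 1
AB = [[0, -1], [3, 1]]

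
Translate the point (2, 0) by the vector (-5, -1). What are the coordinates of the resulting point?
(-3, -1)

Translation by (-5, -1):
x' = 2 + -5 = -3
y' = 0 + -1 = -1
Homogeneous matrix: [[1, 0, -5], [0, 1, -1], [0, 0, 1]]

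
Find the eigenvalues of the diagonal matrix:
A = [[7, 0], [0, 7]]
λ₁ = 7, λ₂ = 7

The characteristic polynomial of A is det(A - λI) = (7 - λ)(7 - λ) = 0.
The roots are λ = 7 and λ = 7, so the eigenvalues are the diagonal entries.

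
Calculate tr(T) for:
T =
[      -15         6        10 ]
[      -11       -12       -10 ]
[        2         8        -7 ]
tr(T) = -15 - 12 - 7 = -34

The trace of a square matrix is the sum of its diagonal entries.
Diagonal entries of T: T[0][0] = -15, T[1][1] = -12, T[2][2] = -7.
tr(T) = -15 - 12 - 7 = -34.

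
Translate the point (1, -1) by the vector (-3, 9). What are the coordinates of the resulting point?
(-2, 8)

Translation by (-3, 9):
x' = 1 + -3 = -2
y' = -1 + 9 = 8
Homogeneous matrix: [[1, 0, -3], [0, 1, 9], [0, 0, 1]]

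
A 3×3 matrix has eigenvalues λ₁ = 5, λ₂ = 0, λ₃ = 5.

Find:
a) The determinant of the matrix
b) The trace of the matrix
det = 0, trace = 10

Two standard eigenvalue identities:
- det(A) equals the product of the eigenvalues (counted with multiplicity).
- trace(A) equals the sum of the eigenvalues.
det(A) = (5)*(0)*(5) = 0.
trace(A) = 5 + 0 + 5 = 10.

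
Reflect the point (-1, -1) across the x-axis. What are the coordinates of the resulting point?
(-1, 1)

Reflection across x-axis: (-1, -1) → (-1, 1)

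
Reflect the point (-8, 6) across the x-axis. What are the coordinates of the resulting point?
(-8, -6)

Reflection across x-axis: (-8, 6) → (-8, -6)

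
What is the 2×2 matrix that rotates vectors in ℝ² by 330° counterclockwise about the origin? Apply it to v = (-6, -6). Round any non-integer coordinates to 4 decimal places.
R = [[√3/2, 1/2], [-1/2, √3/2]]; R·v = (-8.1962, -2.1962)

A counterclockwise rotation by angle θ in ℝ² has matrix R(θ) = [[cos θ, -sin θ], [sin θ, cos θ]].
For θ = 330°: cos θ = √3/2, sin θ = -1/2.
R(330°) = [[√3/2, 1/2], [-1/2, √3/2]].
R·v = [√3/2·-6 + (1/2)·-6, -1/2·-6 + √3/2·-6] = (-8.1962, -2.1962).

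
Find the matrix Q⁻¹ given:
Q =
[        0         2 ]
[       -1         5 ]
det(Q) = 2
Q⁻¹ =
[      5/2        -1 ]
[      1/2         0 ]

For a 2×2 matrix Q = [[a, b], [c, d]] with det(Q) ≠ 0, Q⁻¹ = (1/det(Q)) * [[d, -b], [-c, a]].
det(Q) = (0)*(5) - (2)*(-1) = 0 + 2 = 2.
Q⁻¹ = (1/2) * [[5, -2], [1, 0]].
Dividing each entry by 2 and reducing:
Q⁻¹ =
[      5/2        -1 ]
[      1/2         0 ]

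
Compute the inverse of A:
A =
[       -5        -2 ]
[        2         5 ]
det(A) = -21
A⁻¹ =
[    -5/21     -2/21 ]
[     2/21      5/21 ]

For a 2×2 matrix A = [[a, b], [c, d]] with det(A) ≠ 0, A⁻¹ = (1/det(A)) * [[d, -b], [-c, a]].
det(A) = (-5)*(5) - (-2)*(2) = -25 + 4 = -21.
A⁻¹ = (1/-21) * [[5, 2], [-2, -5]].
Dividing each entry by -21 and reducing:
A⁻¹ =
[    -5/21     -2/21 ]
[     2/21      5/21 ]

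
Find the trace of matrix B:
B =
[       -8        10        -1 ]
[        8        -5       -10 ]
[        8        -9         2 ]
tr(B) = -8 - 5 + 2 = -11

The trace of a square matrix is the sum of its diagonal entries.
Diagonal entries of B: B[0][0] = -8, B[1][1] = -5, B[2][2] = 2.
tr(B) = -8 - 5 + 2 = -11.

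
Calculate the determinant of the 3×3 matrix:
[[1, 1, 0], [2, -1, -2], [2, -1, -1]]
-3

Expansion along first row:
det = 1·det([[-1,-2],[-1,-1]]) - 1·det([[2,-2],[2,-1]]) + 0·det([[2,-1],[2,-1]])
    = 1·(-1·-1 - -2·-1) - 1·(2·-1 - -2·2) + 0·(2·-1 - -1·2)
    = 1·-1 - 1·2 + 0·0
    = -1 + -2 + 0 = -3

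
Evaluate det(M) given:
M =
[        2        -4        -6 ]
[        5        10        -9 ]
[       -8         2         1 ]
det(M) = -752

Expand along row 0 (cofactor expansion): det(M) = a*(e*i - f*h) - b*(d*i - f*g) + c*(d*h - e*g), where the 3×3 is [[a, b, c], [d, e, f], [g, h, i]].
Minor M_00 = (10)*(1) - (-9)*(2) = 10 + 18 = 28.
Minor M_01 = (5)*(1) - (-9)*(-8) = 5 - 72 = -67.
Minor M_02 = (5)*(2) - (10)*(-8) = 10 + 80 = 90.
det(M) = (2)*(28) - (-4)*(-67) + (-6)*(90) = 56 - 268 - 540 = -752.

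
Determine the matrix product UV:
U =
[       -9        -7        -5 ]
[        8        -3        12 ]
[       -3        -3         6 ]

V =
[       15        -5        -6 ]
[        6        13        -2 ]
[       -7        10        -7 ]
UV =
[     -142       -96       103 ]
[       18        41      -126 ]
[     -105        36       -18 ]

Matrix multiplication: (UV)[i][j] = sum over k of U[i][k] * V[k][j].
  (UV)[0][0] = (-9)*(15) + (-7)*(6) + (-5)*(-7) = -142
  (UV)[0][1] = (-9)*(-5) + (-7)*(13) + (-5)*(10) = -96
  (UV)[0][2] = (-9)*(-6) + (-7)*(-2) + (-5)*(-7) = 103
  (UV)[1][0] = (8)*(15) + (-3)*(6) + (12)*(-7) = 18
  (UV)[1][1] = (8)*(-5) + (-3)*(13) + (12)*(10) = 41
  (UV)[1][2] = (8)*(-6) + (-3)*(-2) + (12)*(-7) = -126
  (UV)[2][0] = (-3)*(15) + (-3)*(6) + (6)*(-7) = -105
  (UV)[2][1] = (-3)*(-5) + (-3)*(13) + (6)*(10) = 36
  (UV)[2][2] = (-3)*(-6) + (-3)*(-2) + (6)*(-7) = -18
UV =
[     -142       -96       103 ]
[       18        41      -126 ]
[     -105        36       -18 ]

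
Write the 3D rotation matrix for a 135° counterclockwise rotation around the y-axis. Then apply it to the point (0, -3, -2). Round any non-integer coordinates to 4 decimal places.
R = [[-√2/2, 0, √2/2], [0, 1, 0], [-√2/2, 0, -√2/2]]; R·(0, -3, -2) = (-1.4142, -3.0000, 1.4142)

Rotation matrix for 135° around y-axis:
cos(135°) = -√2/2, sin(135°) = √2/2
R = [[-√2/2, 0, √2/2], [0, 1, 0], [-√2/2, 0, -√2/2]]
Apply to (0, -3, -2): R·[0, -3, -2]ᵀ = (-1.4142, -3.0000, 1.4142)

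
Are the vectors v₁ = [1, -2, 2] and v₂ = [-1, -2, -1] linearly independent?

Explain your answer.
Yes, linearly independent

Two vectors are linearly dependent iff one is a scalar multiple of the other.
No single scalar k satisfies v₂ = k·v₁ (the ratios of corresponding entries disagree), so v₁ and v₂ are linearly independent.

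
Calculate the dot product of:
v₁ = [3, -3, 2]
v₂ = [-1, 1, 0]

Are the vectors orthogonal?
-6, No

The dot product is the sum of products of corresponding components.
v₁·v₂ = (3)*(-1) + (-3)*(1) + (2)*(0) = -3 - 3 + 0 = -6.
Two vectors are orthogonal iff their dot product is 0; here the dot product is -6, so the vectors are not orthogonal.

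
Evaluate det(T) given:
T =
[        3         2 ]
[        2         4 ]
det(T) = 8

For a 2×2 matrix [[a, b], [c, d]], det = a*d - b*c.
det(T) = (3)*(4) - (2)*(2) = 12 - 4 = 8.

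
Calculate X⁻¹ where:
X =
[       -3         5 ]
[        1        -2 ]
det(X) = 1
X⁻¹ =
[       -2        -5 ]
[       -1        -3 ]

For a 2×2 matrix X = [[a, b], [c, d]] with det(X) ≠ 0, X⁻¹ = (1/det(X)) * [[d, -b], [-c, a]].
det(X) = (-3)*(-2) - (5)*(1) = 6 - 5 = 1.
X⁻¹ = (1/1) * [[-2, -5], [-1, -3]].
Dividing each entry by 1 and reducing:
X⁻¹ =
[       -2        -5 ]
[       -1        -3 ]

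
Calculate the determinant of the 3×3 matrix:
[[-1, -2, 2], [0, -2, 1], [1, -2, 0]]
0

Expansion along first row:
det = -1·det([[-2,1],[-2,0]]) - -2·det([[0,1],[1,0]]) + 2·det([[0,-2],[1,-2]])
    = -1·(-2·0 - 1·-2) - -2·(0·0 - 1·1) + 2·(0·-2 - -2·1)
    = -1·2 - -2·-1 + 2·2
    = -2 + -2 + 4 = 0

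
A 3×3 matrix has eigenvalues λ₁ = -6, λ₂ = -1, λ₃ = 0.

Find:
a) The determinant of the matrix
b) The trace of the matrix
det = 0, trace = -7

Two standard eigenvalue identities:
- det(A) equals the product of the eigenvalues (counted with multiplicity).
- trace(A) equals the sum of the eigenvalues.
det(A) = (-6)*(-1)*(0) = 0.
trace(A) = -6 - 1 + 0 = -7.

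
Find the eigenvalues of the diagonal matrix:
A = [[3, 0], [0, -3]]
λ₁ = 3, λ₂ = -3

The characteristic polynomial of A is det(A - λI) = (3 - λ)(-3 - λ) = 0.
The roots are λ = 3 and λ = -3, so the eigenvalues are the diagonal entries.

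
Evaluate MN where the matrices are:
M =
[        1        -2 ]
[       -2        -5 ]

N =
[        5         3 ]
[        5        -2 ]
MN =
[       -5         7 ]
[      -35         4 ]

Matrix multiplication: (MN)[i][j] = sum over k of M[i][k] * N[k][j].
  (MN)[0][0] = (1)*(5) + (-2)*(5) = -5
  (MN)[0][1] = (1)*(3) + (-2)*(-2) = 7
  (MN)[1][0] = (-2)*(5) + (-5)*(5) = -35
  (MN)[1][1] = (-2)*(3) + (-5)*(-2) = 4
MN =
[       -5         7 ]
[      -35         4 ]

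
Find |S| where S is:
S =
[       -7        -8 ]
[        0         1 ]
det(S) = -7

For a 2×2 matrix [[a, b], [c, d]], det = a*d - b*c.
det(S) = (-7)*(1) - (-8)*(0) = -7 - 0 = -7.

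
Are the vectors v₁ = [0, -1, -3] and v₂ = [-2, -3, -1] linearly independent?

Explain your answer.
Yes, linearly independent

Two vectors are linearly dependent iff one is a scalar multiple of the other.
No single scalar k satisfies v₂ = k·v₁ (the ratios of corresponding entries disagree), so v₁ and v₂ are linearly independent.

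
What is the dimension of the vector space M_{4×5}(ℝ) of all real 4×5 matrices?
Dimension = 20

A real 4×5 matrix is determined by its 4·5 = 20 independent entries.
A standard basis is {E_ij : 1 ≤ i ≤ 4, 1 ≤ j ≤ 5}, where E_ij has a 1 in position (i, j) and 0 elsewhere — there are 20 such matrices, and they are linearly independent and span M_{4×5}(ℝ).
Therefore dim(M_{4×5}(ℝ)) = 20.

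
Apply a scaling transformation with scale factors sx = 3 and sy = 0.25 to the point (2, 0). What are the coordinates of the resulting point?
(6, 0.0)

Scaling matrix:
[[3, 0], [0, 0.25]]
Result: (2 × 3, 0 × 0.25) = (6, 0.0)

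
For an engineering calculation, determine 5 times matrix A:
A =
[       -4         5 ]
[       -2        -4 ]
5A =
[      -20        25 ]
[      -10       -20 ]

Scalar multiplication is elementwise: (5A)[i][j] = 5 * A[i][j].
  (5A)[0][0] = 5 * (-4) = -20
  (5A)[0][1] = 5 * (5) = 25
  (5A)[1][0] = 5 * (-2) = -10
  (5A)[1][1] = 5 * (-4) = -20
5A =
[      -20        25 ]
[      -10       -20 ]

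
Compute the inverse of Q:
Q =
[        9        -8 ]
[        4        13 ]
det(Q) = 149
Q⁻¹ =
[   13/149     8/149 ]
[   -4/149     9/149 ]

For a 2×2 matrix Q = [[a, b], [c, d]] with det(Q) ≠ 0, Q⁻¹ = (1/det(Q)) * [[d, -b], [-c, a]].
det(Q) = (9)*(13) - (-8)*(4) = 117 + 32 = 149.
Q⁻¹ = (1/149) * [[13, 8], [-4, 9]].
Dividing each entry by 149 and reducing:
Q⁻¹ =
[   13/149     8/149 ]
[   -4/149     9/149 ]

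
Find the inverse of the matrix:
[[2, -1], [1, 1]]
[[1/3, 1/3], [-1/3, 2/3]]

For [[a,b],[c,d]], inverse = (1/det)·[[d,-b],[-c,a]]
det = 2·1 - -1·1 = 3
Inverse = (1/3)·[[1, 1], [-1, 2]]
        = [[1/3, 1/3], [-1/3, 2/3]]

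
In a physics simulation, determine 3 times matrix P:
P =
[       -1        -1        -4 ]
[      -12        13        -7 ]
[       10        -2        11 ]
3P =
[       -3        -3       -12 ]
[      -36        39       -21 ]
[       30        -6        33 ]

Scalar multiplication is elementwise: (3P)[i][j] = 3 * P[i][j].
  (3P)[0][0] = 3 * (-1) = -3
  (3P)[0][1] = 3 * (-1) = -3
  (3P)[0][2] = 3 * (-4) = -12
  (3P)[1][0] = 3 * (-12) = -36
  (3P)[1][1] = 3 * (13) = 39
  (3P)[1][2] = 3 * (-7) = -21
  (3P)[2][0] = 3 * (10) = 30
  (3P)[2][1] = 3 * (-2) = -6
  (3P)[2][2] = 3 * (11) = 33
3P =
[       -3        -3       -12 ]
[      -36        39       -21 ]
[       30        -6        33 ]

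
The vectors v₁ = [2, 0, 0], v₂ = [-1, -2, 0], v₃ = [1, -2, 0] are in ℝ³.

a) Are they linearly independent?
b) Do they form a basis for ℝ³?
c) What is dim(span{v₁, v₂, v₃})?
Not independent, not a basis, dim(span) = 2

Check whether v₃ can be written as a linear combination of v₁ and v₂.
v₃ = (1)·v₁ + (1)·v₂ = [1, -2, 0], so the three vectors are linearly dependent.
Thus they do not form a basis for ℝ³, and dim(span{v₁, v₂, v₃}) = 2 (spanned by v₁ and v₂).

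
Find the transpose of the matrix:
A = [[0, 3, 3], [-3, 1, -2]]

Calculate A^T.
[[0, -3], [3, 1], [3, -2]]

The transpose sends entry (i,j) to (j,i); rows become columns.
Row 0 of A: [0, 3, 3] -> column 0 of A^T.
Row 1 of A: [-3, 1, -2] -> column 1 of A^T.
A^T = [[0, -3], [3, 1], [3, -2]]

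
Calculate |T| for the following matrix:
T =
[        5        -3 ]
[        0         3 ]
det(T) = 15

For a 2×2 matrix [[a, b], [c, d]], det = a*d - b*c.
det(T) = (5)*(3) - (-3)*(0) = 15 - 0 = 15.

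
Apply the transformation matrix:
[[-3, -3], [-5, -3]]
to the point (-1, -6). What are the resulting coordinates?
(21, 23)

Matrix multiplication:
[[-3, -3], [-5, -3]] × [-1, -6]ᵀ
= [-3×-1 + -3×-6, -5×-1 + -3×-6]ᵀ
= [21.0000, 23.0000]ᵀ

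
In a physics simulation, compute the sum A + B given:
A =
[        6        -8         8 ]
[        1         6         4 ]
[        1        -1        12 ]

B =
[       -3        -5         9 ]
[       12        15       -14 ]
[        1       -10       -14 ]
A + B =
[        3       -13        17 ]
[       13        21       -10 ]
[        2       -11        -2 ]

Matrix addition is elementwise: (A+B)[i][j] = A[i][j] + B[i][j].
  (A+B)[0][0] = (6) + (-3) = 3
  (A+B)[0][1] = (-8) + (-5) = -13
  (A+B)[0][2] = (8) + (9) = 17
  (A+B)[1][0] = (1) + (12) = 13
  (A+B)[1][1] = (6) + (15) = 21
  (A+B)[1][2] = (4) + (-14) = -10
  (A+B)[2][0] = (1) + (1) = 2
  (A+B)[2][1] = (-1) + (-10) = -11
  (A+B)[2][2] = (12) + (-14) = -2
A + B =
[        3       -13        17 ]
[       13        21       -10 ]
[        2       -11        -2 ]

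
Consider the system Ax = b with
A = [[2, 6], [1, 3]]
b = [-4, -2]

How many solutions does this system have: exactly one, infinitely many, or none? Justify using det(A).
Infinitely many solutions

det(A) = (2)*(3) - (6)*(1) = 0, so A is singular (column 2 is 3 times column 1).
b = [-4, -2] = -2 * column 1 of A, so b lies in the column space of A.
A singular matrix whose right-hand side is in its column space gives a 1-parameter family of solutions — infinitely many.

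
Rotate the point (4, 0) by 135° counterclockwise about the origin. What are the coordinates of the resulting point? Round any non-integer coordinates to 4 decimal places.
(-2.8284, 2.8284)

Rotation matrix R(θ) = [[cos θ, -sin θ], [sin θ, cos θ]]; for θ = 135°:
R = [[-√2/2, -√2/2], [√2/2, -√2/2]]
Result: R × [4, 0]ᵀ = [-√2/2·4 + (-√2/2)·0, √2/2·4 + (-√2/2)·0]ᵀ = (-2.8284, 2.8284)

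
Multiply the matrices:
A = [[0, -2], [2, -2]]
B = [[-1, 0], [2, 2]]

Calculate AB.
[[-4, -4], [-6, -4]]

Each entry (i,j) of AB = sum over k of A[i][k]*B[k][j].
(AB)[0][0] = (0)*(-1) + (-2)*(2) = -4
(AB)[0][1] = (0)*(0) + (-2)*(2) = -4
(AB)[1][0] = (2)*(-1) + (-2)*(2) = -6
(AB)[1][1] = (2)*(0) + (-2)*(2) = -4
AB = [[-4, -4], [-6, -4]]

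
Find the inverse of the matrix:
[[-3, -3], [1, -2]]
[[-2/9, 1/3], [-1/9, -1/3]]

For [[a,b],[c,d]], inverse = (1/det)·[[d,-b],[-c,a]]
det = -3·-2 - -3·1 = 9
Inverse = (1/9)·[[-2, 3], [-1, -3]]
        = [[-2/9, 1/3], [-1/9, -1/3]]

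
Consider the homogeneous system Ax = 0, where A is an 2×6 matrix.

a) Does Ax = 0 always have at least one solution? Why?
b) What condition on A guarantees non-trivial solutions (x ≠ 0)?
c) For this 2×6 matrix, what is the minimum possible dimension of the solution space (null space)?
a) Yes, x = 0 is always a solution. b) When A has linearly dependent columns (rank < n). c) Minimum nullity = 4.

a) x = 0 satisfies A·0 = 0, so the zero vector is always a solution.
b) Non-trivial solutions exist iff the columns of A are linearly dependent, equivalently rank(A) < n (the number of columns).
c) By rank-nullity, rank(A) + nullity(A) = n = 6. Since A has only 2 rows, rank(A) ≤ 2, so nullity(A) ≥ 6 - 2 = 4.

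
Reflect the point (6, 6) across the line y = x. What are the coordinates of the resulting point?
(6, 6)

Reflection across line y = x: (6, 6) → (6, 6)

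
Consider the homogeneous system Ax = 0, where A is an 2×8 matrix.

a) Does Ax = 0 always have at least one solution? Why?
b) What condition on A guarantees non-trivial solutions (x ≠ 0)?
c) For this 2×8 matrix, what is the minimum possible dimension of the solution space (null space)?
a) Yes, x = 0 is always a solution. b) When A has linearly dependent columns (rank < n). c) Minimum nullity = 6.

a) x = 0 satisfies A·0 = 0, so the zero vector is always a solution.
b) Non-trivial solutions exist iff the columns of A are linearly dependent, equivalently rank(A) < n (the number of columns).
c) By rank-nullity, rank(A) + nullity(A) = n = 8. Since A has only 2 rows, rank(A) ≤ 2, so nullity(A) ≥ 8 - 2 = 6.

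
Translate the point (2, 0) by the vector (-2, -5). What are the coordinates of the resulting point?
(0, -5)

Translation by (-2, -5):
x' = 2 + -2 = 0
y' = 0 + -5 = -5
Homogeneous matrix: [[1, 0, -2], [0, 1, -5], [0, 0, 1]]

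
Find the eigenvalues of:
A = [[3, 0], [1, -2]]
λ = -2, 3

Solve det(A - λI) = 0. For a 2×2 matrix this is λ² - (trace)λ + det = 0.
trace(A) = 3 - 2 = 1.
det(A) = (3)*(-2) - (0)*(1) = -6 - 0 = -6.
Characteristic equation: λ² - (1)λ + (-6) = 0.
Discriminant: (1)² - 4*(-6) = 1 + 24 = 25.
Roots: λ = (1 ± √25) / 2 = -2, 3.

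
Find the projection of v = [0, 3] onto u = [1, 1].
[3/2, 3/2]

The projection of v onto u is proj_u(v) = ((v·u) / (u·u)) · u.
v·u = (0)*(1) + (3)*(1) = 3.
u·u = (1)*(1) + (1)*(1) = 2.
coefficient = 3 / 2 = 3/2.
proj_u(v) = 3/2 · [1, 1] = [3/2, 3/2].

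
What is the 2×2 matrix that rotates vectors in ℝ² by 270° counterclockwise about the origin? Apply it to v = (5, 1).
R = [[0, 1], [-1, 0]]; R·v = (1, -5)

A counterclockwise rotation by angle θ in ℝ² has matrix R(θ) = [[cos θ, -sin θ], [sin θ, cos θ]].
For θ = 270°: cos θ = 0, sin θ = -1.
R(270°) = [[0, 1], [-1, 0]].
R·v = [0·5 + (1)·1, -1·5 + 0·1] = (1, -5).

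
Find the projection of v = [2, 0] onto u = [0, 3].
[0, 0]

The projection of v onto u is proj_u(v) = ((v·u) / (u·u)) · u.
v·u = (2)*(0) + (0)*(3) = 0.
u·u = (0)*(0) + (3)*(3) = 9.
coefficient = 0 / 9 = 0.
proj_u(v) = 0 · [0, 3] = [0, 0].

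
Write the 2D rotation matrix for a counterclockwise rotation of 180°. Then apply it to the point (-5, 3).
R = [[-1, 0], [0, -1]]; R·(-5, 3) = (5, -3)

Rotation matrix formula: R(θ) = [[cos θ, -sin θ], [sin θ, cos θ]]
For θ = 180°:
cos(180°) = -1
sin(180°) = 0
R = [[-1, 0], [0, -1]]
Apply to (-5, 3): [-1·-5 + (0)·3, 0·-5 + -1·3] = (5, -3)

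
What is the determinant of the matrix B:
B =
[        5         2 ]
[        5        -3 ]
det(B) = -25

For a 2×2 matrix [[a, b], [c, d]], det = a*d - b*c.
det(B) = (5)*(-3) - (2)*(5) = -15 - 10 = -25.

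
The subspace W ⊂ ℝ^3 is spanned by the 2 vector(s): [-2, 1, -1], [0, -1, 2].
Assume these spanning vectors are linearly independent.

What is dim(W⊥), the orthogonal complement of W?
dim(W⊥) = 1

For any subspace W of ℝ^n, dim(W) + dim(W⊥) = n (the whole-space dimension).
Here the given 2 vectors are linearly independent, so dim(W) = 2.
Thus dim(W⊥) = n - dim(W) = 3 - 2 = 1.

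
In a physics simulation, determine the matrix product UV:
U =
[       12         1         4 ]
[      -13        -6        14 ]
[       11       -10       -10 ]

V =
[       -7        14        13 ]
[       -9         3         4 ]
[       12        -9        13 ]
UV =
[      -45       135       212 ]
[      313      -326       -11 ]
[     -107       214       -27 ]

Matrix multiplication: (UV)[i][j] = sum over k of U[i][k] * V[k][j].
  (UV)[0][0] = (12)*(-7) + (1)*(-9) + (4)*(12) = -45
  (UV)[0][1] = (12)*(14) + (1)*(3) + (4)*(-9) = 135
  (UV)[0][2] = (12)*(13) + (1)*(4) + (4)*(13) = 212
  (UV)[1][0] = (-13)*(-7) + (-6)*(-9) + (14)*(12) = 313
  (UV)[1][1] = (-13)*(14) + (-6)*(3) + (14)*(-9) = -326
  (UV)[1][2] = (-13)*(13) + (-6)*(4) + (14)*(13) = -11
  (UV)[2][0] = (11)*(-7) + (-10)*(-9) + (-10)*(12) = -107
  (UV)[2][1] = (11)*(14) + (-10)*(3) + (-10)*(-9) = 214
  (UV)[2][2] = (11)*(13) + (-10)*(4) + (-10)*(13) = -27
UV =
[      -45       135       212 ]
[      313      -326       -11 ]
[     -107       214       -27 ]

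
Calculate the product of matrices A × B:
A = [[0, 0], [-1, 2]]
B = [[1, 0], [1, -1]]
[[0, 0], [1, -2]]

Matrix multiplication:
C[0][0] = 0×1 + 0×1 = 0
C[0][1] = 0×0 + 0×-1 = 0
C[1][0] = -1×1 + 2×1 = 1
C[1][1] = -1×0 + 2×-1 = -2
Result: [[0, 0], [1, -2]]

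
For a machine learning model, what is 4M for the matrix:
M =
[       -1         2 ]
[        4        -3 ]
4M =
[       -4         8 ]
[       16       -12 ]

Scalar multiplication is elementwise: (4M)[i][j] = 4 * M[i][j].
  (4M)[0][0] = 4 * (-1) = -4
  (4M)[0][1] = 4 * (2) = 8
  (4M)[1][0] = 4 * (4) = 16
  (4M)[1][1] = 4 * (-3) = -12
4M =
[       -4         8 ]
[       16       -12 ]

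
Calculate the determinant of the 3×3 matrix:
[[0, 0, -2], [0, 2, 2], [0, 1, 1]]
0

Expansion along first row:
det = 0·det([[2,2],[1,1]]) - 0·det([[0,2],[0,1]]) + -2·det([[0,2],[0,1]])
    = 0·(2·1 - 2·1) - 0·(0·1 - 2·0) + -2·(0·1 - 2·0)
    = 0·0 - 0·0 + -2·0
    = 0 + 0 + 0 = 0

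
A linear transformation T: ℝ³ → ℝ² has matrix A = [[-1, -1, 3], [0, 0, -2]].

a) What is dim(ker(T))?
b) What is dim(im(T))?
dim(ker) = 1, dim(im) = 2

The two rows are not scalar multiples of one another (no single k satisfies row 2 = k × row 1), so they are linearly independent.
Thus rank(A) = 2.
dim(im(T)) = rank(A) = 2.
By the rank-nullity theorem applied to T: ℝ³ → ℝ², rank(A) + nullity(A) = 3 (the domain dimension), so dim(ker(T)) = 3 - 2 = 1.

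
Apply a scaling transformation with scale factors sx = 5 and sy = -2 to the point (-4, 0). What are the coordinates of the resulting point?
(-20, 0)

Scaling matrix:
[[5, 0], [0, -2]]
Result: (-4 × 5, 0 × -2) = (-20, 0)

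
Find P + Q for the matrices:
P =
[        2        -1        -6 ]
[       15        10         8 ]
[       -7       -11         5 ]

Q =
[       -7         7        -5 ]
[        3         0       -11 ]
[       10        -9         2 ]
P + Q =
[       -5         6       -11 ]
[       18        10        -3 ]
[        3       -20         7 ]

Matrix addition is elementwise: (P+Q)[i][j] = P[i][j] + Q[i][j].
  (P+Q)[0][0] = (2) + (-7) = -5
  (P+Q)[0][1] = (-1) + (7) = 6
  (P+Q)[0][2] = (-6) + (-5) = -11
  (P+Q)[1][0] = (15) + (3) = 18
  (P+Q)[1][1] = (10) + (0) = 10
  (P+Q)[1][2] = (8) + (-11) = -3
  (P+Q)[2][0] = (-7) + (10) = 3
  (P+Q)[2][1] = (-11) + (-9) = -20
  (P+Q)[2][2] = (5) + (2) = 7
P + Q =
[       -5         6       -11 ]
[       18        10        -3 ]
[        3       -20         7 ]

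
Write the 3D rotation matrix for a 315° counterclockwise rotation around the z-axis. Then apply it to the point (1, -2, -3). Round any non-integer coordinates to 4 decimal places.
R = [[√2/2, √2/2, 0], [-√2/2, √2/2, 0], [0, 0, 1]]; R·(1, -2, -3) = (-0.7071, -2.1213, -3.0000)

Rotation matrix for 315° around z-axis:
cos(315°) = √2/2, sin(315°) = -√2/2
R = [[√2/2, √2/2, 0], [-√2/2, √2/2, 0], [0, 0, 1]]
Apply to (1, -2, -3): R·[1, -2, -3]ᵀ = (-0.7071, -2.1213, -3.0000)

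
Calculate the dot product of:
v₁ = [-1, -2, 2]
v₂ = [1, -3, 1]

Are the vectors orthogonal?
7, No

The dot product is the sum of products of corresponding components.
v₁·v₂ = (-1)*(1) + (-2)*(-3) + (2)*(1) = -1 + 6 + 2 = 7.
Two vectors are orthogonal iff their dot product is 0; here the dot product is 7, so the vectors are not orthogonal.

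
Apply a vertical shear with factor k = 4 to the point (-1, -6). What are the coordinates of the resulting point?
(-1, -10)

Shear matrix for vertical shear with factor k = 4:
[[1, 0], [4, 1]]
Result: (-1, -6) → (-1, -10)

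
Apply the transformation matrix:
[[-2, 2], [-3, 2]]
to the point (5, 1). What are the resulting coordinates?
(-8, -13)

Matrix multiplication:
[[-2, 2], [-3, 2]] × [5, 1]ᵀ
= [-2×5 + 2×1, -3×5 + 2×1]ᵀ
= [-8.0000, -13.0000]ᵀ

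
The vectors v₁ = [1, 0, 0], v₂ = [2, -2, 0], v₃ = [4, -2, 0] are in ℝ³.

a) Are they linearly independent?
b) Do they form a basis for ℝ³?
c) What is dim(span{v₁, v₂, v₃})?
Not independent, not a basis, dim(span) = 2

Check whether v₃ can be written as a linear combination of v₁ and v₂.
v₃ = (2)·v₁ + (1)·v₂ = [4, -2, 0], so the three vectors are linearly dependent.
Thus they do not form a basis for ℝ³, and dim(span{v₁, v₂, v₃}) = 2 (spanned by v₁ and v₂).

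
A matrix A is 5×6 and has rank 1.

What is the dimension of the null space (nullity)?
5

The rank-nullity theorem for an m×n matrix states:
rank(A) + nullity(A) = n (the number of columns).
Here n = 6 and rank(A) = 1, so nullity(A) = 6 - 1 = 5.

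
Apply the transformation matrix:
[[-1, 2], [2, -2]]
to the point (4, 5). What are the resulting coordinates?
(6, -2)

Matrix multiplication:
[[-1, 2], [2, -2]] × [4, 5]ᵀ
= [-1×4 + 2×5, 2×4 + -2×5]ᵀ
= [6.0000, -2.0000]ᵀ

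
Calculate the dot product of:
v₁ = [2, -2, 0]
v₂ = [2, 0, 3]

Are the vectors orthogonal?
4, No

The dot product is the sum of products of corresponding components.
v₁·v₂ = (2)*(2) + (-2)*(0) + (0)*(3) = 4 + 0 + 0 = 4.
Two vectors are orthogonal iff their dot product is 0; here the dot product is 4, so the vectors are not orthogonal.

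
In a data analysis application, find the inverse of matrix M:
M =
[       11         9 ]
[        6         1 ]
det(M) = -43
M⁻¹ =
[    -1/43      9/43 ]
[     6/43    -11/43 ]

For a 2×2 matrix M = [[a, b], [c, d]] with det(M) ≠ 0, M⁻¹ = (1/det(M)) * [[d, -b], [-c, a]].
det(M) = (11)*(1) - (9)*(6) = 11 - 54 = -43.
M⁻¹ = (1/-43) * [[1, -9], [-6, 11]].
Dividing each entry by -43 and reducing:
M⁻¹ =
[    -1/43      9/43 ]
[     6/43    -11/43 ]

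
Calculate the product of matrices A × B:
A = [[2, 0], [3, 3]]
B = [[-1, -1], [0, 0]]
[[-2, -2], [-3, -3]]

Matrix multiplication:
C[0][0] = 2×-1 + 0×0 = -2
C[0][1] = 2×-1 + 0×0 = -2
C[1][0] = 3×-1 + 3×0 = -3
C[1][1] = 3×-1 + 3×0 = -3
Result: [[-2, -2], [-3, -3]]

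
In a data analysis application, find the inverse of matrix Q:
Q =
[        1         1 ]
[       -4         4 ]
det(Q) = 8
Q⁻¹ =
[      1/2      -1/8 ]
[      1/2       1/8 ]

For a 2×2 matrix Q = [[a, b], [c, d]] with det(Q) ≠ 0, Q⁻¹ = (1/det(Q)) * [[d, -b], [-c, a]].
det(Q) = (1)*(4) - (1)*(-4) = 4 + 4 = 8.
Q⁻¹ = (1/8) * [[4, -1], [4, 1]].
Dividing each entry by 8 and reducing:
Q⁻¹ =
[      1/2      -1/8 ]
[      1/2       1/8 ]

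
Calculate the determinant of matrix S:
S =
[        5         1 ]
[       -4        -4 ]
det(S) = -16

For a 2×2 matrix [[a, b], [c, d]], det = a*d - b*c.
det(S) = (5)*(-4) - (1)*(-4) = -20 + 4 = -16.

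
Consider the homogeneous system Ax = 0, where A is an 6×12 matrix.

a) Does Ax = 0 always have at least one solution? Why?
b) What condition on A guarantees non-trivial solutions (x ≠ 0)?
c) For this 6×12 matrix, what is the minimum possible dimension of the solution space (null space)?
a) Yes, x = 0 is always a solution. b) When A has linearly dependent columns (rank < n). c) Minimum nullity = 6.

a) x = 0 satisfies A·0 = 0, so the zero vector is always a solution.
b) Non-trivial solutions exist iff the columns of A are linearly dependent, equivalently rank(A) < n (the number of columns).
c) By rank-nullity, rank(A) + nullity(A) = n = 12. Since A has only 6 rows, rank(A) ≤ 6, so nullity(A) ≥ 12 - 6 = 6.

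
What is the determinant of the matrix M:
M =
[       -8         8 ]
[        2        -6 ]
det(M) = 32

For a 2×2 matrix [[a, b], [c, d]], det = a*d - b*c.
det(M) = (-8)*(-6) - (8)*(2) = 48 - 16 = 32.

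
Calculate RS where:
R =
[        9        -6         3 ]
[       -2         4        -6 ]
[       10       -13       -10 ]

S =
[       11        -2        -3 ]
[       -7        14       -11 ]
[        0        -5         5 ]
RS =
[      141      -117        54 ]
[      -50        90       -68 ]
[      201      -152        63 ]

Matrix multiplication: (RS)[i][j] = sum over k of R[i][k] * S[k][j].
  (RS)[0][0] = (9)*(11) + (-6)*(-7) + (3)*(0) = 141
  (RS)[0][1] = (9)*(-2) + (-6)*(14) + (3)*(-5) = -117
  (RS)[0][2] = (9)*(-3) + (-6)*(-11) + (3)*(5) = 54
  (RS)[1][0] = (-2)*(11) + (4)*(-7) + (-6)*(0) = -50
  (RS)[1][1] = (-2)*(-2) + (4)*(14) + (-6)*(-5) = 90
  (RS)[1][2] = (-2)*(-3) + (4)*(-11) + (-6)*(5) = -68
  (RS)[2][0] = (10)*(11) + (-13)*(-7) + (-10)*(0) = 201
  (RS)[2][1] = (10)*(-2) + (-13)*(14) + (-10)*(-5) = -152
  (RS)[2][2] = (10)*(-3) + (-13)*(-11) + (-10)*(5) = 63
RS =
[      141      -117        54 ]
[      -50        90       -68 ]
[      201      -152        63 ]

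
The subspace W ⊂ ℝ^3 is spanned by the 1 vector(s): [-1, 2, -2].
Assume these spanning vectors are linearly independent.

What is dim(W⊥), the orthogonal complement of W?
dim(W⊥) = 2

For any subspace W of ℝ^n, dim(W) + dim(W⊥) = n (the whole-space dimension).
Here the given 1 vectors are linearly independent, so dim(W) = 1.
Thus dim(W⊥) = n - dim(W) = 3 - 1 = 2.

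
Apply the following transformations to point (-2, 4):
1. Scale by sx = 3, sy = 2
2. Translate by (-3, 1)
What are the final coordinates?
(-9, 9)

Step 1: Scale (-2, 4) by (sx, sy) = (3, 2) → (-6, 8)
Step 2: Translate by (-3, 1) → (-9, 9)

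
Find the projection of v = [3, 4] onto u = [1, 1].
[7/2, 7/2]

The projection of v onto u is proj_u(v) = ((v·u) / (u·u)) · u.
v·u = (3)*(1) + (4)*(1) = 7.
u·u = (1)*(1) + (1)*(1) = 2.
coefficient = 7 / 2 = 7/2.
proj_u(v) = 7/2 · [1, 1] = [7/2, 7/2].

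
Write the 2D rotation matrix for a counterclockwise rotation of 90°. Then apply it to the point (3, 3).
R = [[0, -1], [1, 0]]; R·(3, 3) = (-3, 3)

Rotation matrix formula: R(θ) = [[cos θ, -sin θ], [sin θ, cos θ]]
For θ = 90°:
cos(90°) = 0
sin(90°) = 1
R = [[0, -1], [1, 0]]
Apply to (3, 3): [0·3 + (-1)·3, 1·3 + 0·3] = (-3, 3)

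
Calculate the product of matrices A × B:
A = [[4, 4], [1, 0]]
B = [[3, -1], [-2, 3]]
[[4, 8], [3, -1]]

Matrix multiplication:
C[0][0] = 4×3 + 4×-2 = 4
C[0][1] = 4×-1 + 4×3 = 8
C[1][0] = 1×3 + 0×-2 = 3
C[1][1] = 1×-1 + 0×3 = -1
Result: [[4, 8], [3, -1]]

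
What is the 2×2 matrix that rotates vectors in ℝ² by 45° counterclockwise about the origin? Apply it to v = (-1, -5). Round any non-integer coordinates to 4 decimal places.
R = [[√2/2, -√2/2], [√2/2, √2/2]]; R·v = (2.8284, -4.2426)

A counterclockwise rotation by angle θ in ℝ² has matrix R(θ) = [[cos θ, -sin θ], [sin θ, cos θ]].
For θ = 45°: cos θ = √2/2, sin θ = √2/2.
R(45°) = [[√2/2, -√2/2], [√2/2, √2/2]].
R·v = [√2/2·-1 + (-√2/2)·-5, √2/2·-1 + √2/2·-5] = (2.8284, -4.2426).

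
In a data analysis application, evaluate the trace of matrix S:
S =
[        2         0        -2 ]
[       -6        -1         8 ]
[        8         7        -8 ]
tr(S) = 2 - 1 - 8 = -7

The trace of a square matrix is the sum of its diagonal entries.
Diagonal entries of S: S[0][0] = 2, S[1][1] = -1, S[2][2] = -8.
tr(S) = 2 - 1 - 8 = -7.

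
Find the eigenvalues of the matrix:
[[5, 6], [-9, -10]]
λ = -4 and λ = -1

Characteristic equation: det(A - λI) = 0
λ² - (trace)λ + (det) = 0
λ² - (-5)λ + (4) = 0
λ² + 5λ + 4 = 0
Solving: λ = -4, -1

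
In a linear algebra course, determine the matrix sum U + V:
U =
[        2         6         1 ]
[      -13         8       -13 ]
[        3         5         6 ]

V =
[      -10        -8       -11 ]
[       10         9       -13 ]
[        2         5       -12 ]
U + V =
[       -8        -2       -10 ]
[       -3        17       -26 ]
[        5        10        -6 ]

Matrix addition is elementwise: (U+V)[i][j] = U[i][j] + V[i][j].
  (U+V)[0][0] = (2) + (-10) = -8
  (U+V)[0][1] = (6) + (-8) = -2
  (U+V)[0][2] = (1) + (-11) = -10
  (U+V)[1][0] = (-13) + (10) = -3
  (U+V)[1][1] = (8) + (9) = 17
  (U+V)[1][2] = (-13) + (-13) = -26
  (U+V)[2][0] = (3) + (2) = 5
  (U+V)[2][1] = (5) + (5) = 10
  (U+V)[2][2] = (6) + (-12) = -6
U + V =
[       -8        -2       -10 ]
[       -3        17       -26 ]
[        5        10        -6 ]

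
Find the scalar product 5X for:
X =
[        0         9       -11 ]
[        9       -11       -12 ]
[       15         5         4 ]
5X =
[        0        45       -55 ]
[       45       -55       -60 ]
[       75        25        20 ]

Scalar multiplication is elementwise: (5X)[i][j] = 5 * X[i][j].
  (5X)[0][0] = 5 * (0) = 0
  (5X)[0][1] = 5 * (9) = 45
  (5X)[0][2] = 5 * (-11) = -55
  (5X)[1][0] = 5 * (9) = 45
  (5X)[1][1] = 5 * (-11) = -55
  (5X)[1][2] = 5 * (-12) = -60
  (5X)[2][0] = 5 * (15) = 75
  (5X)[2][1] = 5 * (5) = 25
  (5X)[2][2] = 5 * (4) = 20
5X =
[        0        45       -55 ]
[       45       -55       -60 ]
[       75        25        20 ]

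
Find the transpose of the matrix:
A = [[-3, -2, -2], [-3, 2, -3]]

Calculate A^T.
[[-3, -3], [-2, 2], [-2, -3]]

The transpose sends entry (i,j) to (j,i); rows become columns.
Row 0 of A: [-3, -2, -2] -> column 0 of A^T.
Row 1 of A: [-3, 2, -3] -> column 1 of A^T.
A^T = [[-3, -3], [-2, 2], [-2, -3]]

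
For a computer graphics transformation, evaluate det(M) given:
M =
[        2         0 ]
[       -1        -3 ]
det(M) = -6

For a 2×2 matrix [[a, b], [c, d]], det = a*d - b*c.
det(M) = (2)*(-3) - (0)*(-1) = -6 - 0 = -6.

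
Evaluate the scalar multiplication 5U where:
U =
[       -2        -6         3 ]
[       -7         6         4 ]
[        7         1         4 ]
5U =
[      -10       -30        15 ]
[      -35        30        20 ]
[       35         5        20 ]

Scalar multiplication is elementwise: (5U)[i][j] = 5 * U[i][j].
  (5U)[0][0] = 5 * (-2) = -10
  (5U)[0][1] = 5 * (-6) = -30
  (5U)[0][2] = 5 * (3) = 15
  (5U)[1][0] = 5 * (-7) = -35
  (5U)[1][1] = 5 * (6) = 30
  (5U)[1][2] = 5 * (4) = 20
  (5U)[2][0] = 5 * (7) = 35
  (5U)[2][1] = 5 * (1) = 5
  (5U)[2][2] = 5 * (4) = 20
5U =
[      -10       -30        15 ]
[      -35        30        20 ]
[       35         5        20 ]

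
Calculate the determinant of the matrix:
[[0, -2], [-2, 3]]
-4

For a 2×2 matrix [[a, b], [c, d]], det = ad - bc
det = (0)(3) - (-2)(-2) = 0 - 4 = -4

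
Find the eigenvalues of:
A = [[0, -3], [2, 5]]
λ = 2, 3

Solve det(A - λI) = 0. For a 2×2 matrix this is λ² - (trace)λ + det = 0.
trace(A) = 0 + 5 = 5.
det(A) = (0)*(5) - (-3)*(2) = 0 + 6 = 6.
Characteristic equation: λ² - (5)λ + (6) = 0.
Discriminant: (5)² - 4*(6) = 25 - 24 = 1.
Roots: λ = (5 ± √1) / 2 = 2, 3.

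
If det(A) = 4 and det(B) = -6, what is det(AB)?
-24

Use the multiplicative property of determinants: det(AB) = det(A)*det(B).
det(AB) = (4)*(-6) = -24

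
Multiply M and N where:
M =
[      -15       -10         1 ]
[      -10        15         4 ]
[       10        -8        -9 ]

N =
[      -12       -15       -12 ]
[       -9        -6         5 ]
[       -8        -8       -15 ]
MN =
[      262       277       115 ]
[      -47        28       135 ]
[       24       -30       -25 ]

Matrix multiplication: (MN)[i][j] = sum over k of M[i][k] * N[k][j].
  (MN)[0][0] = (-15)*(-12) + (-10)*(-9) + (1)*(-8) = 262
  (MN)[0][1] = (-15)*(-15) + (-10)*(-6) + (1)*(-8) = 277
  (MN)[0][2] = (-15)*(-12) + (-10)*(5) + (1)*(-15) = 115
  (MN)[1][0] = (-10)*(-12) + (15)*(-9) + (4)*(-8) = -47
  (MN)[1][1] = (-10)*(-15) + (15)*(-6) + (4)*(-8) = 28
  (MN)[1][2] = (-10)*(-12) + (15)*(5) + (4)*(-15) = 135
  (MN)[2][0] = (10)*(-12) + (-8)*(-9) + (-9)*(-8) = 24
  (MN)[2][1] = (10)*(-15) + (-8)*(-6) + (-9)*(-8) = -30
  (MN)[2][2] = (10)*(-12) + (-8)*(5) + (-9)*(-15) = -25
MN =
[      262       277       115 ]
[      -47        28       135 ]
[       24       -30       -25 ]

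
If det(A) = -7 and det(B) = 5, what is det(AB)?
-35

Use the multiplicative property of determinants: det(AB) = det(A)*det(B).
det(AB) = (-7)*(5) = -35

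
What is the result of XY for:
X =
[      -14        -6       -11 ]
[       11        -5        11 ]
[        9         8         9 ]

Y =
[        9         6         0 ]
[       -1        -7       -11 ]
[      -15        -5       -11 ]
XY =
[       45        13       187 ]
[      -61        46       -66 ]
[      -62       -47      -187 ]

Matrix multiplication: (XY)[i][j] = sum over k of X[i][k] * Y[k][j].
  (XY)[0][0] = (-14)*(9) + (-6)*(-1) + (-11)*(-15) = 45
  (XY)[0][1] = (-14)*(6) + (-6)*(-7) + (-11)*(-5) = 13
  (XY)[0][2] = (-14)*(0) + (-6)*(-11) + (-11)*(-11) = 187
  (XY)[1][0] = (11)*(9) + (-5)*(-1) + (11)*(-15) = -61
  (XY)[1][1] = (11)*(6) + (-5)*(-7) + (11)*(-5) = 46
  (XY)[1][2] = (11)*(0) + (-5)*(-11) + (11)*(-11) = -66
  (XY)[2][0] = (9)*(9) + (8)*(-1) + (9)*(-15) = -62
  (XY)[2][1] = (9)*(6) + (8)*(-7) + (9)*(-5) = -47
  (XY)[2][2] = (9)*(0) + (8)*(-11) + (9)*(-11) = -187
XY =
[       45        13       187 ]
[      -61        46       -66 ]
[      -62       -47      -187 ]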